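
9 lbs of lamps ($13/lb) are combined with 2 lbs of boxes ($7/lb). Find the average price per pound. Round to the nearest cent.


Cost of lamps:
9 x $13 = $117
Cost of boxes:
2 x $7 = $14
Total cost: $117 + $14 = $131
Total weight: 11 lbs
Average: $131 / 11 = $11.9090... ≈ $11.91/lb

$11.91/lb


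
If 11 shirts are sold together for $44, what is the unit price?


Total cost: $44
Number of items: 11
Unit price: $44 / 11 = $4

$4


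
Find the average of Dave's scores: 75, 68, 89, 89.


Add the scores:
75 + 68 + 89 + 89 = 321
Divide by the number of tests:
321 / 4 = 80.25

80.25


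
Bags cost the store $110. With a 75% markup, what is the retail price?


Calculate the markup amount:
75% of $110 = $82.50
Add to cost:
$110 + $82.50 = $192.50

$192.50


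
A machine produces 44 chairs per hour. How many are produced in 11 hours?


Production rate: 44 chairs per hour
Time: 11 hours
Total: 44 x 11 = 484 chairs

484 chairs


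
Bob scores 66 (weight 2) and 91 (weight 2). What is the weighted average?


Weighted sum:
2 x 66 + 2 x 91 = 314
Total weight:
2 + 2 = 4
Weighted average:
314 / 4 = 78.5

78.5


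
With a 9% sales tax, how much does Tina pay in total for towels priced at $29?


Calculate the tax:
9% of $29 = $2.61
Add tax to price:
$29 + $2.61 = $31.61

$31.61


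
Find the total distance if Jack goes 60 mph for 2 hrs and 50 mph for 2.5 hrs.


Leg 1 distance:
60 x 2 = 120 miles
Leg 2 distance:
50 x 2.5 = 125 miles
Total distance:
120 + 125 = 245 miles

245 miles


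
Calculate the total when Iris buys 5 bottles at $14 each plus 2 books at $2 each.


Cost of bottles:
5 x $14 = $70
Cost of books:
2 x $2 = $4
Add both:
$70 + $4 = $74

$74


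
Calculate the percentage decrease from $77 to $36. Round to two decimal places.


Find the absolute change:
|36 - 77| = 41
Divide by original and multiply by 100:
41 / 77 x 100 = 53.2467...% ≈ 53.25%

53.25%


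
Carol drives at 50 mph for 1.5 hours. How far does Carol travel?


Use the formula: distance = speed x time
Speed = 50 mph, Time = 1.5 hours
50 x 1.5 = 75 miles

75 miles


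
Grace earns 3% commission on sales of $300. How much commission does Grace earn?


Convert rate to decimal:
3% = 0.03
Multiply by sales:
$300 x 0.03 = $9

$9


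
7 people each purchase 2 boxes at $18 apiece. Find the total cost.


Cost per person:
2 x $18 = $36
Group total:
7 x $36 = $252

$252


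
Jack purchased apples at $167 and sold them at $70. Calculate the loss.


Selling price = $70
Cost price = $167
Loss = cost price - selling price:
Loss = $167 - $70 = $97

$97


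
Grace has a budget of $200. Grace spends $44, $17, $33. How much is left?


Add up expenses:
$44 + $17 + $33 = $94
Subtract from budget:
$200 - $94 = $106

$106


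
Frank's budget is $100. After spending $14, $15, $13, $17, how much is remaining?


Add up expenses:
$14 + $15 + $13 + $17 = $59
Subtract from budget:
$100 - $59 = $41

$41


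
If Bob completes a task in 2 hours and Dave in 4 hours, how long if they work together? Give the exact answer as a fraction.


Bob's rate: 1/2 of the job per hour
Dave's rate: 1/4 of the job per hour
Combined rate: 1/2 + 1/4 = 3/4 per hour
Time = 1 / (3/4) = 4/3 hours (≈ 1.33 hours)

4/3 hours


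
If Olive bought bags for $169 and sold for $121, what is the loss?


Selling price = $121
Cost price = $169
Loss = cost price - selling price:
Loss = $169 - $121 = $48

$48


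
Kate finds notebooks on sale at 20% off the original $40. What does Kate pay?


Calculate the discount amount:
20% of $40 = $8
Subtract from original:
$40 - $8 = $32

$32


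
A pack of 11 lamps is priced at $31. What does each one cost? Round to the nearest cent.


Total cost: $31
Number of items: 11
Unit price: $31 / 11 = $2.8181... ≈ $2.82

$2.82


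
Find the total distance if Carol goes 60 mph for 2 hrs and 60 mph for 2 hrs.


Leg 1 distance:
60 x 2 = 120 miles
Leg 2 distance:
60 x 2 = 120 miles
Total distance:
120 + 120 = 240 miles

240 miles


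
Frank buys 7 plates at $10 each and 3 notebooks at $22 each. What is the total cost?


Cost of plates:
7 x $10 = $70
Cost of notebooks:
3 x $22 = $66
Add both:
$70 + $66 = $136

$136


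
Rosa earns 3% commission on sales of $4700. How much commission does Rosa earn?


Convert rate to decimal:
3% = 0.03
Multiply by sales:
$4700 x 0.03 = $141

$141


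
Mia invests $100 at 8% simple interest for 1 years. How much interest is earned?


Use the formula I = P x R x T / 100
P x R x T = 100 x 8 x 1 = 800
I = 800 / 100 = $8

$8


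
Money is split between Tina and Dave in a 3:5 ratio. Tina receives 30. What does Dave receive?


Find the multiplier:
30 / 3 = 10
Apply to Dave's share:
5 x 10 = 50

50


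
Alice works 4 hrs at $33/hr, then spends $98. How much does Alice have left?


Calculate earnings:
4 x $33 = $132
Subtract spending:
$132 - $98 = $34

$34


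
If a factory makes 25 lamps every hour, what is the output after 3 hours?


Production rate: 25 lamps per hour
Time: 3 hours
Total: 25 x 3 = 75 lamps

75 lamps


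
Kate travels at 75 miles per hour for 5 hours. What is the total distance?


Use the formula: distance = speed x time
Speed = 75 mph, Time = 5 hours
75 x 5 = 375 miles

375 miles


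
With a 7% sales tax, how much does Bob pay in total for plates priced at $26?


Calculate the tax:
7% of $26 = $1.82
Add tax to price:
$26 + $1.82 = $27.82

$27.82


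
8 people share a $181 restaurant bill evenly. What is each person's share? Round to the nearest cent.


Total bill: $181
Number of people: 8
Each pays: $181 / 8 = $22.625 ≈ $22.63

$22.63


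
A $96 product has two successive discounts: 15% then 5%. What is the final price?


First discount:
15% of $96 = $14.40
Price after first discount:
$96 - $14.40 = $81.60
Second discount:
5% of $81.60 = $4.08
Final price:
$81.60 - $4.08 = $77.52

$77.52


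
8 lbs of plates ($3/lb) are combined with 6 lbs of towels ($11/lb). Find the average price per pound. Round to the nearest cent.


Cost of plates:
8 x $3 = $24
Cost of towels:
6 x $11 = $66
Total cost: $24 + $66 = $90
Total weight: 14 lbs
Average: $90 / 14 = $6.4285... ≈ $6.43/lb

$6.43/lb


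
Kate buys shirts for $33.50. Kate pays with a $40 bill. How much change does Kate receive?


Start with the amount paid:
$40
Subtract the price:
$40 - $33.50 = $6.50

$6.50


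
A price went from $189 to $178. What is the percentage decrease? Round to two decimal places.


Find the absolute change:
|178 - 189| = 11
Divide by original and multiply by 100:
11 / 189 x 100 = 5.8201...% ≈ 5.82%

5.82%


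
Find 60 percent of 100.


Convert percentage to decimal:
60% = 0.6
Multiply:
100 x 0.6 = 60

60


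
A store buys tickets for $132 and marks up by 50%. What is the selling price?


Calculate the markup amount:
50% of $132 = $66
Add to cost:
$132 + $66 = $198

$198


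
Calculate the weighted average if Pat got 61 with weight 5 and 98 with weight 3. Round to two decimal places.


Weighted sum:
5 x 61 + 3 x 98 = 599
Total weight:
5 + 3 = 8
Weighted average:
599 / 8 = 74.875 ≈ 74.88

74.88


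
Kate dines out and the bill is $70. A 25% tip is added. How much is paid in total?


Calculate the tip:
25% of $70 = $17.50
Add tip to meal cost:
$70 + $17.50 = $87.50

$87.50


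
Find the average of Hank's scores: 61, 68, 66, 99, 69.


Add the scores:
61 + 68 + 66 + 99 + 69 = 363
Divide by the number of tests:
363 / 5 = 72.6

72.6


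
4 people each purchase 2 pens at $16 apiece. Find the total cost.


Cost per person:
2 x $16 = $32
Group total:
4 x $32 = $128

$128


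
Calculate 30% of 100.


Convert percentage to decimal:
30% = 0.3
Multiply:
100 x 0.3 = 30

30


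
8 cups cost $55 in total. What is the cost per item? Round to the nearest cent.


Total cost: $55
Number of items: 8
Unit price: $55 / 8 = $6.875 ≈ $6.88

$6.88


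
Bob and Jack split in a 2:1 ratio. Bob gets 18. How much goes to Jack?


Find the multiplier:
18 / 2 = 9
Apply to Jack's share:
1 x 9 = 9

9


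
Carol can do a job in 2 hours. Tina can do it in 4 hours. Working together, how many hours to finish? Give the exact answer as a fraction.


Carol's rate: 1/2 of the job per hour
Tina's rate: 1/4 of the job per hour
Combined rate: 1/2 + 1/4 = 3/4 per hour
Time = 1 / (3/4) = 4/3 hours (≈ 1.33 hours)

4/3 hours


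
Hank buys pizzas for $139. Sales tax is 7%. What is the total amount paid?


Calculate the tax:
7% of $139 = $9.73
Add tax to price:
$139 + $9.73 = $148.73

$148.73


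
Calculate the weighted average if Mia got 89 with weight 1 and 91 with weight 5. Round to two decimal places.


Weighted sum:
1 x 89 + 5 x 91 = 544
Total weight:
1 + 5 = 6
Weighted average:
544 / 6 = 90.6666... ≈ 90.67

90.67


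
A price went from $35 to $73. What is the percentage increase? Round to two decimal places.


Find the absolute change:
|73 - 35| = 38
Divide by original and multiply by 100:
38 / 35 x 100 = 108.5714...% ≈ 108.57%

108.57%


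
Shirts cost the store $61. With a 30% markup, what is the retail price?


Calculate the markup amount:
30% of $61 = $18.30
Add to cost:
$61 + $18.30 = $79.30

$79.30


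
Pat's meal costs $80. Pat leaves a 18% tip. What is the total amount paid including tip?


Calculate the tip:
18% of $80 = $14.40
Add tip to meal cost:
$80 + $14.40 = $94.40

$94.40


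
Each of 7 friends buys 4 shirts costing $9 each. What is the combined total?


Cost per person:
4 x $9 = $36
Group total:
7 x $36 = $252

$252


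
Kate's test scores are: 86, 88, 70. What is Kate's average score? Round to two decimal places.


Add the scores:
86 + 88 + 70 = 244
Divide by the number of tests:
244 / 3 = 81.3333... ≈ 81.33

81.33


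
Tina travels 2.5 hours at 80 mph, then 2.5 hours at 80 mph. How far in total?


Leg 1 distance:
80 x 2.5 = 200 miles
Leg 2 distance:
80 x 2.5 = 200 miles
Total distance:
200 + 200 = 400 miles

400 miles


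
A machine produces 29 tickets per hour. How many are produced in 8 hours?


Production rate: 29 tickets per hour
Time: 8 hours
Total: 29 x 8 = 232 tickets

232 tickets


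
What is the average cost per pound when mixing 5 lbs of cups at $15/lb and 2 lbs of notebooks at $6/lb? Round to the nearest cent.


Cost of cups:
5 x $15 = $75
Cost of notebooks:
2 x $6 = $12
Total cost: $75 + $12 = $87
Total weight: 7 lbs
Average: $87 / 7 = $12.4285... ≈ $12.43/lb

$12.43/lb


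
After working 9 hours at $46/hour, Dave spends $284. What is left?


Calculate earnings:
9 x $46 = $414
Subtract spending:
$414 - $284 = $130

$130


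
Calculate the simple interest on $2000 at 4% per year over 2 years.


Use the formula I = P x R x T / 100
P x R x T = 2000 x 4 x 2 = 16000
I = 16000 / 100 = $160

$160


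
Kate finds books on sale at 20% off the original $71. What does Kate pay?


Calculate the discount amount:
20% of $71 = $14.20
Subtract from original:
$71 - $14.20 = $56.80

$56.80


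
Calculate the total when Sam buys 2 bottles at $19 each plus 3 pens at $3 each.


Cost of bottles:
2 x $19 = $38
Cost of pens:
3 x $3 = $9
Add both:
$38 + $9 = $47

$47


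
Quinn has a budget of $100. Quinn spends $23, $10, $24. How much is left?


Add up expenses:
$23 + $10 + $24 = $57
Subtract from budget:
$100 - $57 = $43

$43


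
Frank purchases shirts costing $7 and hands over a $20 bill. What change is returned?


Start with the amount paid:
$20
Subtract the price:
$20 - $7 = $13

$13


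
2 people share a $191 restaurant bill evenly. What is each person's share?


Total bill: $191
Number of people: 2
Each pays: $191 / 2 = $95.50

$95.50


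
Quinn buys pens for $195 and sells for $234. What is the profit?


Selling price = $234
Cost price = $195
Profit = selling price - cost price:
Profit = $234 - $195 = $39

$39


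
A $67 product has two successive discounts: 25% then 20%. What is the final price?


First discount:
25% of $67 = $16.75
Price after first discount:
$67 - $16.75 = $50.25
Second discount:
20% of $50.25 = $10.05
Final price:
$50.25 - $10.05 = $40.20

$40.20


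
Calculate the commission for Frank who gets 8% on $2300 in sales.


Convert rate to decimal:
8% = 0.08
Multiply by sales:
$2300 x 0.08 = $184

$184


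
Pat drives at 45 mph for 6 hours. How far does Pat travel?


Use the formula: distance = speed x time
Speed = 45 mph, Time = 6 hours
45 x 6 = 270 miles

270 miles


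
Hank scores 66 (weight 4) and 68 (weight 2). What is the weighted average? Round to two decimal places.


Weighted sum:
4 x 66 + 2 x 68 = 400
Total weight:
4 + 2 = 6
Weighted average:
400 / 6 = 66.6666... ≈ 66.67

66.67


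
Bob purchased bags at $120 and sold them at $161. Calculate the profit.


Selling price = $161
Cost price = $120
Profit = selling price - cost price:
Profit = $161 - $120 = $41

$41


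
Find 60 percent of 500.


Convert percentage to decimal:
60% = 0.6
Multiply:
500 x 0.6 = 300

300


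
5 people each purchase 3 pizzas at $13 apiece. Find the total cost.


Cost per person:
3 x $13 = $39
Group total:
5 x $39 = $195

$195


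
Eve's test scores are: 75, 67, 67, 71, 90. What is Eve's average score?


Add the scores:
75 + 67 + 67 + 71 + 90 = 370
Divide by the number of tests:
370 / 5 = 74

74


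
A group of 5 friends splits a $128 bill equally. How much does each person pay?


Total bill: $128
Number of people: 5
Each pays: $128 / 5 = $25.60

$25.60


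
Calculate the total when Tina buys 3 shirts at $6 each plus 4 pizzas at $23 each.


Cost of shirts:
3 x $6 = $18
Cost of pizzas:
4 x $23 = $92
Add both:
$18 + $92 = $110

$110


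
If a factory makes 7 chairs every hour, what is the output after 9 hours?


Production rate: 7 chairs per hour
Time: 9 hours
Total: 7 x 9 = 63 chairs

63 chairs


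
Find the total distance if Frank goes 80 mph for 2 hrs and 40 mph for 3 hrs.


Leg 1 distance:
80 x 2 = 160 miles
Leg 2 distance:
40 x 3 = 120 miles
Total distance:
160 + 120 = 280 miles

280 miles


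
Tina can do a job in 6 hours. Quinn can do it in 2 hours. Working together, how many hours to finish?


Tina's rate: 1/6 of the job per hour
Quinn's rate: 1/2 of the job per hour
Combined rate: 1/6 + 1/2 = 2/3 per hour
Time = 1 / (2/3) = 3/2 = 1.5 hours

1.5 hours


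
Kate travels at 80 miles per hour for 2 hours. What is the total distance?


Use the formula: distance = speed x time
Speed = 80 mph, Time = 2 hours
80 x 2 = 160 miles

160 miles


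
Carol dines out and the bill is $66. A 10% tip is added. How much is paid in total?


Calculate the tip:
10% of $66 = $6.60
Add tip to meal cost:
$66 + $6.60 = $72.60

$72.60


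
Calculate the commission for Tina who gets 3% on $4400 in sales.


Convert rate to decimal:
3% = 0.03
Multiply by sales:
$4400 x 0.03 = $132

$132


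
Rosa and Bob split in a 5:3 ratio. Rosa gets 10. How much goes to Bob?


Find the multiplier:
10 / 5 = 2
Apply to Bob's share:
3 x 2 = 6

6


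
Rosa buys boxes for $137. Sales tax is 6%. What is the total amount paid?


Calculate the tax:
6% of $137 = $8.22
Add tax to price:
$137 + $8.22 = $145.22

$145.22


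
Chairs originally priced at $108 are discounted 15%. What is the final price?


Calculate the discount amount:
15% of $108 = $16.20
Subtract from original:
$108 - $16.20 = $91.80

$91.80


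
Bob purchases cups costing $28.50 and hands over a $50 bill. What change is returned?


Start with the amount paid:
$50
Subtract the price:
$50 - $28.50 = $21.50

$21.50


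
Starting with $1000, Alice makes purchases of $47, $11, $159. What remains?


Add up expenses:
$47 + $11 + $159 = $217
Subtract from budget:
$1000 - $217 = $783

$783


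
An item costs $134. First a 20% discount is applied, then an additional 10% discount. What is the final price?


First discount:
20% of $134 = $26.80
Price after first discount:
$134 - $26.80 = $107.20
Second discount:
10% of $107.20 = $10.72
Final price:
$107.20 - $10.72 = $96.48

$96.48


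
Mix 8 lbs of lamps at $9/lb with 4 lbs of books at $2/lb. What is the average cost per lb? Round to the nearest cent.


Cost of lamps:
8 x $9 = $72
Cost of books:
4 x $2 = $8
Total cost: $72 + $8 = $80
Total weight: 12 lbs
Average: $80 / 12 = $6.6666... ≈ $6.67/lb

$6.67/lb


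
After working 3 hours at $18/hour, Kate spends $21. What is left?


Calculate earnings:
3 x $18 = $54
Subtract spending:
$54 - $21 = $33

$33


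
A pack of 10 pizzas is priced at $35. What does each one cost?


Total cost: $35
Number of items: 10
Unit price: $35 / 10 = $3.50

$3.50


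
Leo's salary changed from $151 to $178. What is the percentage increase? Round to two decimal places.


Find the absolute change:
|178 - 151| = 27
Divide by original and multiply by 100:
27 / 151 x 100 = 17.8807...% ≈ 17.88%

17.88%


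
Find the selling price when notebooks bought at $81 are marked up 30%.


Calculate the markup amount:
30% of $81 = $24.30
Add to cost:
$81 + $24.30 = $105.30

$105.30


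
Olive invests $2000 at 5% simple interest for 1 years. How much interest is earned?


Use the formula I = P x R x T / 100
P x R x T = 2000 x 5 x 1 = 10000
I = 10000 / 100 = $100

$100


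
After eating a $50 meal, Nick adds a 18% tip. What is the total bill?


Calculate the tip:
18% of $50 = $9
Add tip to meal cost:
$50 + $9 = $59

$59


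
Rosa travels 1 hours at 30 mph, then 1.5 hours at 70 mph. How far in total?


Leg 1 distance:
30 x 1 = 30 miles
Leg 2 distance:
70 x 1.5 = 105 miles
Total distance:
30 + 105 = 135 miles

135 miles


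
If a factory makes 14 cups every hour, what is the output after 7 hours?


Production rate: 14 cups per hour
Time: 7 hours
Total: 14 x 7 = 98 cups

98 cups


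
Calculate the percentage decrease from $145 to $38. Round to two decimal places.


Find the absolute change:
|38 - 145| = 107
Divide by original and multiply by 100:
107 / 145 x 100 = 73.7931...% ≈ 73.79%

73.79%


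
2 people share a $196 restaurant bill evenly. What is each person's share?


Total bill: $196
Number of people: 2
Each pays: $196 / 2 = $98

$98


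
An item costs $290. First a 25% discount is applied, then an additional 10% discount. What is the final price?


First discount:
25% of $290 = $72.50
Price after first discount:
$290 - $72.50 = $217.50
Second discount:
10% of $217.50 = $21.75
Final price:
$217.50 - $21.75 = $195.75

$195.75


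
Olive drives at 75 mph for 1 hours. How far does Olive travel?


Use the formula: distance = speed x time
Speed = 75 mph, Time = 1 hours
75 x 1 = 75 miles

75 miles


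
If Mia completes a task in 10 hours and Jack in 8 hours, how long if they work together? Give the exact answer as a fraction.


Mia's rate: 1/10 of the job per hour
Jack's rate: 1/8 of the job per hour
Combined rate: 1/10 + 1/8 = 9/40 per hour
Time = 1 / (9/40) = 40/9 hours (≈ 4.44 hours)

40/9 hours


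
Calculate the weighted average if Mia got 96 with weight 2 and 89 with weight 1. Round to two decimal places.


Weighted sum:
2 x 96 + 1 x 89 = 281
Total weight:
2 + 1 = 3
Weighted average:
281 / 3 = 93.6666... ≈ 93.67

93.67


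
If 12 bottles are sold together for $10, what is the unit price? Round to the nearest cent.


Total cost: $10
Number of items: 12
Unit price: $10 / 12 = $0.8333... ≈ $0.83

$0.83


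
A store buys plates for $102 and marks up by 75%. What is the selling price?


Calculate the markup amount:
75% of $102 = $76.50
Add to cost:
$102 + $76.50 = $178.50

$178.50


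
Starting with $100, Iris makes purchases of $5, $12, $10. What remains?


Add up expenses:
$5 + $12 + $10 = $27
Subtract from budget:
$100 - $27 = $73

$73


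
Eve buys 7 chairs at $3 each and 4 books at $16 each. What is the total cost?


Cost of chairs:
7 x $3 = $21
Cost of books:
4 x $16 = $64
Add both:
$21 + $64 = $85

$85


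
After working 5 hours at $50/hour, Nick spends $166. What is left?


Calculate earnings:
5 x $50 = $250
Subtract spending:
$250 - $166 = $84

$84


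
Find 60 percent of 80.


Convert percentage to decimal:
60% = 0.6
Multiply:
80 x 0.6 = 48

48


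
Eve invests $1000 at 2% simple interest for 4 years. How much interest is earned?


Use the formula I = P x R x T / 100
P x R x T = 1000 x 2 x 4 = 8000
I = 8000 / 100 = $80

$80


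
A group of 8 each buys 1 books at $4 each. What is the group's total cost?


Cost per person:
1 x $4 = $4
Group total:
8 x $4 = $32

$32


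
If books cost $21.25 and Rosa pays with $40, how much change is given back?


Start with the amount paid:
$40
Subtract the price:
$40 - $21.25 = $18.75

$18.75


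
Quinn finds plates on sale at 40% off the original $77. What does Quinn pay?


Calculate the discount amount:
40% of $77 = $30.80
Subtract from original:
$77 - $30.80 = $46.20

$46.20


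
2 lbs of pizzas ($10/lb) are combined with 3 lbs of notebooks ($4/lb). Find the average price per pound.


Cost of pizzas:
2 x $10 = $20
Cost of notebooks:
3 x $4 = $12
Total cost: $20 + $12 = $32
Total weight: 5 lbs
Average: $32 / 5 = $6.40/lb

$6.40/lb


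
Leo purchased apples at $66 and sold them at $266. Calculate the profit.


Selling price = $266
Cost price = $66
Profit = selling price - cost price:
Profit = $266 - $66 = $200

$200


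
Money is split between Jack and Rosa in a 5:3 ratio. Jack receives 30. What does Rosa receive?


Find the multiplier:
30 / 5 = 6
Apply to Rosa's share:
3 x 6 = 18

18


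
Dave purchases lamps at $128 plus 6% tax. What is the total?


Calculate the tax:
6% of $128 = $7.68
Add tax to price:
$128 + $7.68 = $135.68

$135.68


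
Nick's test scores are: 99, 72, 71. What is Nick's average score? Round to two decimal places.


Add the scores:
99 + 72 + 71 = 242
Divide by the number of tests:
242 / 3 = 80.6666... ≈ 80.67

80.67


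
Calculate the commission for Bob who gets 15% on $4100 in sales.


Convert rate to decimal:
15% = 0.15
Multiply by sales:
$4100 x 0.15 = $615

$615


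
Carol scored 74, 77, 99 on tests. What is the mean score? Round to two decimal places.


Add the scores:
74 + 77 + 99 = 250
Divide by the number of tests:
250 / 3 = 83.3333... ≈ 83.33

83.33


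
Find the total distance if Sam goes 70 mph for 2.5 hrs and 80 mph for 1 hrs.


Leg 1 distance:
70 x 2.5 = 175 miles
Leg 2 distance:
80 x 1 = 80 miles
Total distance:
175 + 80 = 255 miles

255 miles


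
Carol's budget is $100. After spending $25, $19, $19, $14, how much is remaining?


Add up expenses:
$25 + $19 + $19 + $14 = $77
Subtract from budget:
$100 - $77 = $23

$23


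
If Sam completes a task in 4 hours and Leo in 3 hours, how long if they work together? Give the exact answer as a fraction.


Sam's rate: 1/4 of the job per hour
Leo's rate: 1/3 of the job per hour
Combined rate: 1/4 + 1/3 = 7/12 per hour
Time = 1 / (7/12) = 12/7 hours (≈ 1.71 hours)

12/7 hours


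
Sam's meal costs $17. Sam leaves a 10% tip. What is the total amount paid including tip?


Calculate the tip:
10% of $17 = $1.70
Add tip to meal cost:
$17 + $1.70 = $18.70

$18.70


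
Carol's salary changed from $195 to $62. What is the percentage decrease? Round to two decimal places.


Find the absolute change:
|62 - 195| = 133
Divide by original and multiply by 100:
133 / 195 x 100 = 68.2051...% ≈ 68.21%

68.21%


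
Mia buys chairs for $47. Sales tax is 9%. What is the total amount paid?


Calculate the tax:
9% of $47 = $4.23
Add tax to price:
$47 + $4.23 = $51.23

$51.23


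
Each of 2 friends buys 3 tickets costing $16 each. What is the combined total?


Cost per person:
3 x $16 = $48
Group total:
2 x $48 = $96

$96


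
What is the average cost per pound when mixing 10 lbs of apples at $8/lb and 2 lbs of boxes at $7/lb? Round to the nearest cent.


Cost of apples:
10 x $8 = $80
Cost of boxes:
2 x $7 = $14
Total cost: $80 + $14 = $94
Total weight: 12 lbs
Average: $94 / 12 = $7.8333... ≈ $7.83/lb

$7.83/lb


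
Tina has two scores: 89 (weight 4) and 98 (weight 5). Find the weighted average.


Weighted sum:
4 x 89 + 5 x 98 = 846
Total weight:
4 + 5 = 9
Weighted average:
846 / 9 = 94

94


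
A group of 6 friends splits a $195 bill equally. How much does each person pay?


Total bill: $195
Number of people: 6
Each pays: $195 / 6 = $32.50

$32.50


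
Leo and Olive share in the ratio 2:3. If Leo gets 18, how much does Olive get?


Find the multiplier:
18 / 2 = 9
Apply to Olive's share:
3 x 9 = 27

27


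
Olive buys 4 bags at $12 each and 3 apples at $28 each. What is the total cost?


Cost of bags:
4 x $12 = $48
Cost of apples:
3 x $28 = $84
Add both:
$48 + $84 = $132

$132


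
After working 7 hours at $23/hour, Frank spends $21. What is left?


Calculate earnings:
7 x $23 = $161
Subtract spending:
$161 - $21 = $140

$140


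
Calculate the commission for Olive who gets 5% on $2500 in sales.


Convert rate to decimal:
5% = 0.05
Multiply by sales:
$2500 x 0.05 = $125

$125


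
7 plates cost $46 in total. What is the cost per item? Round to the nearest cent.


Total cost: $46
Number of items: 7
Unit price: $46 / 7 = $6.5714... ≈ $6.57

$6.57


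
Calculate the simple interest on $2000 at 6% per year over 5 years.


Use the formula I = P x R x T / 100
P x R x T = 2000 x 6 x 5 = 60000
I = 60000 / 100 = $600

$600


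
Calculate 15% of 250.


Convert percentage to decimal:
15% = 0.15
Multiply:
250 x 0.15 = 37.5

37.5


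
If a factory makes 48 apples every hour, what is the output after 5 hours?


Production rate: 48 apples per hour
Time: 5 hours
Total: 48 x 5 = 240 apples

240 apples


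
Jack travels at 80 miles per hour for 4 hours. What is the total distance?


Use the formula: distance = speed x time
Speed = 80 mph, Time = 4 hours
80 x 4 = 320 miles

320 miles


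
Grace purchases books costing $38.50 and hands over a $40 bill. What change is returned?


Start with the amount paid:
$40
Subtract the price:
$40 - $38.50 = $1.50

$1.50


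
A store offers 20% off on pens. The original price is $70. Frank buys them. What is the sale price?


Calculate the discount amount:
20% of $70 = $14
Subtract from original:
$70 - $14 = $56

$56


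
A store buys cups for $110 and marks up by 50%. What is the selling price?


Calculate the markup amount:
50% of $110 = $55
Add to cost:
$110 + $55 = $165

$165


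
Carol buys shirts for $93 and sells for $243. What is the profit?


Selling price = $243
Cost price = $93
Profit = selling price - cost price:
Profit = $243 - $93 = $150

$150


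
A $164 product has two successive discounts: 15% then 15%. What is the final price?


First discount:
15% of $164 = $24.60
Price after first discount:
$164 - $24.60 = $139.40
Second discount:
15% of $139.40 = $20.91
Final price:
$139.40 - $20.91 = $118.49

$118.49


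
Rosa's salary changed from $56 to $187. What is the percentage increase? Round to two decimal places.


Find the absolute change:
|187 - 56| = 131
Divide by original and multiply by 100:
131 / 56 x 100 = 233.9285...% ≈ 233.93%

233.93%


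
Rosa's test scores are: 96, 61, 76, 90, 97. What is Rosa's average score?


Add the scores:
96 + 61 + 76 + 90 + 97 = 420
Divide by the number of tests:
420 / 5 = 84

84


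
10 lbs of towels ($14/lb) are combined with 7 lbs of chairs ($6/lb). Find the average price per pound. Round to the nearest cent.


Cost of towels:
10 x $14 = $140
Cost of chairs:
7 x $6 = $42
Total cost: $140 + $42 = $182
Total weight: 17 lbs
Average: $182 / 17 = $10.7058... ≈ $10.71/lb

$10.71/lb


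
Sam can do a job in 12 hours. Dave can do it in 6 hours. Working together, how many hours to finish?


Sam's rate: 1/12 of the job per hour
Dave's rate: 1/6 of the job per hour
Combined rate: 1/12 + 1/6 = 1/4 per hour
Time = 1 / (1/4) = 4 hours

4 hours


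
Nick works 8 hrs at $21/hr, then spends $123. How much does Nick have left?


Calculate earnings:
8 x $21 = $168
Subtract spending:
$168 - $123 = $45

$45


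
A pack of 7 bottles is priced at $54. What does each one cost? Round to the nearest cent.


Total cost: $54
Number of items: 7
Unit price: $54 / 7 = $7.7142... ≈ $7.71

$7.71


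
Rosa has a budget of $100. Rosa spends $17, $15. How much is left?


Add up expenses:
$17 + $15 = $32
Subtract from budget:
$100 - $32 = $68

$68


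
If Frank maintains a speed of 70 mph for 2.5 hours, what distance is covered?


Use the formula: distance = speed x time
Speed = 70 mph, Time = 2.5 hours
70 x 2.5 = 175 miles

175 miles


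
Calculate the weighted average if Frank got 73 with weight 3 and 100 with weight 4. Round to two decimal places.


Weighted sum:
3 x 73 + 4 x 100 = 619
Total weight:
3 + 4 = 7
Weighted average:
619 / 7 = 88.4285... ≈ 88.43

88.43


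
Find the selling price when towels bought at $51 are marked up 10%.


Calculate the markup amount:
10% of $51 = $5.10
Add to cost:
$51 + $5.10 = $56.10

$56.10


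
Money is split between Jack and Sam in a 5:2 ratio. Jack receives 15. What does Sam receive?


Find the multiplier:
15 / 5 = 3
Apply to Sam's share:
2 x 3 = 6

6


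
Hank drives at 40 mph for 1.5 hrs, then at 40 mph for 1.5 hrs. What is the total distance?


Leg 1 distance:
40 x 1.5 = 60 miles
Leg 2 distance:
40 x 1.5 = 60 miles
Total distance:
60 + 60 = 120 miles

120 miles


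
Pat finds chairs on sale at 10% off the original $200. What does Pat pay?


Calculate the discount amount:
10% of $200 = $20
Subtract from original:
$200 - $20 = $180

$180


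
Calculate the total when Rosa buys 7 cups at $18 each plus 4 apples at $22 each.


Cost of cups:
7 x $18 = $126
Cost of apples:
4 x $22 = $88
Add both:
$126 + $88 = $214

$214


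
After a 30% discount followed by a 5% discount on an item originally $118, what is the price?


First discount:
30% of $118 = $35.40
Price after first discount:
$118 - $35.40 = $82.60
Second discount:
5% of $82.60 = $4.13
Final price:
$82.60 - $4.13 = $78.47

$78.47


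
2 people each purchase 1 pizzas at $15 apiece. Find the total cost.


Cost per person:
1 x $15 = $15
Group total:
2 x $15 = $30

$30


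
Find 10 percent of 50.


Convert percentage to decimal:
10% = 0.1
Multiply:
50 x 0.1 = 5

5


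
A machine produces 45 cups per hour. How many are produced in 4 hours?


Production rate: 45 cups per hour
Time: 4 hours
Total: 45 x 4 = 180 cups

180 cups


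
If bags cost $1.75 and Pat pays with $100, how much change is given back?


Start with the amount paid:
$100
Subtract the price:
$100 - $1.75 = $98.25

$98.25


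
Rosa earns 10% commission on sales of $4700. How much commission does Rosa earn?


Convert rate to decimal:
10% = 0.1
Multiply by sales:
$4700 x 0.1 = $470

$470


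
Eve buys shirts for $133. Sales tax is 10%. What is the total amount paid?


Calculate the tax:
10% of $133 = $13.30
Add tax to price:
$133 + $13.30 = $146.30

$146.30


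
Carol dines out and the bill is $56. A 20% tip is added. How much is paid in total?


Calculate the tip:
20% of $56 = $11.20
Add tip to meal cost:
$56 + $11.20 = $67.20

$67.20


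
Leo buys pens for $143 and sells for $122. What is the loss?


Selling price = $122
Cost price = $143
Loss = cost price - selling price:
Loss = $143 - $122 = $21

$21


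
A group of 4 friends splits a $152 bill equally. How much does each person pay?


Total bill: $152
Number of people: 4
Each pays: $152 / 4 = $38

$38


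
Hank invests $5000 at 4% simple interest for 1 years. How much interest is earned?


Use the formula I = P x R x T / 100
P x R x T = 5000 x 4 x 1 = 20000
I = 20000 / 100 = $200

$200


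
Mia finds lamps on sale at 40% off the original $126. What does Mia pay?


Calculate the discount amount:
40% of $126 = $50.40
Subtract from original:
$126 - $50.40 = $75.60

$75.60


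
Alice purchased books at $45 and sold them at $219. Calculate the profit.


Selling price = $219
Cost price = $45
Profit = selling price - cost price:
Profit = $219 - $45 = $174

$174


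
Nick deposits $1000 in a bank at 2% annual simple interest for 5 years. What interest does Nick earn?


Use the formula I = P x R x T / 100
P x R x T = 1000 x 2 x 5 = 10000
I = 10000 / 100 = $100

$100


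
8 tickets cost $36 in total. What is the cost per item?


Total cost: $36
Number of items: 8
Unit price: $36 / 8 = $4.50

$4.50


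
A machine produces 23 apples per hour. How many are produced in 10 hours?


Production rate: 23 apples per hour
Time: 10 hours
Total: 23 x 10 = 230 apples

230 apples


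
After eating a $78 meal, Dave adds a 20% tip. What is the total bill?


Calculate the tip:
20% of $78 = $15.60
Add tip to meal cost:
$78 + $15.60 = $93.60

$93.60


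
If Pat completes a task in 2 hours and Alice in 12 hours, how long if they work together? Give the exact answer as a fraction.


Pat's rate: 1/2 of the job per hour
Alice's rate: 1/12 of the job per hour
Combined rate: 1/2 + 1/12 = 7/12 per hour
Time = 1 / (7/12) = 12/7 hours (≈ 1.71 hours)

12/7 hours


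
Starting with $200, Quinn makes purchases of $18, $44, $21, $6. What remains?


Add up expenses:
$18 + $44 + $21 + $6 = $89
Subtract from budget:
$200 - $89 = $111

$111


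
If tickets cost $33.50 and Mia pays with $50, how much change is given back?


Start with the amount paid:
$50
Subtract the price:
$50 - $33.50 = $16.50

$16.50


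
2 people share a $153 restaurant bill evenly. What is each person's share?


Total bill: $153
Number of people: 2
Each pays: $153 / 2 = $76.50

$76.50


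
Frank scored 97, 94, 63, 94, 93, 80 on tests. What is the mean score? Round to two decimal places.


Add the scores:
97 + 94 + 63 + 94 + 93 + 80 = 521
Divide by the number of tests:
521 / 6 = 86.8333... ≈ 86.83

86.83


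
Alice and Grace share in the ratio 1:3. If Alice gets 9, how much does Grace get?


Find the multiplier:
9 / 1 = 9
Apply to Grace's share:
3 x 9 = 27

27


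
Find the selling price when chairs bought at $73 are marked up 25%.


Calculate the markup amount:
25% of $73 = $18.25
Add to cost:
$73 + $18.25 = $91.25

$91.25


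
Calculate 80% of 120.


Convert percentage to decimal:
80% = 0.8
Multiply:
120 x 0.8 = 96

96


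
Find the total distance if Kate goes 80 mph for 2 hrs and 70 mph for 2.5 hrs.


Leg 1 distance:
80 x 2 = 160 miles
Leg 2 distance:
70 x 2.5 = 175 miles
Total distance:
160 + 175 = 335 miles

335 miles


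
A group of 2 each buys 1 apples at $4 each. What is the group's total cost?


Cost per person:
1 x $4 = $4
Group total:
2 x $4 = $8

$8


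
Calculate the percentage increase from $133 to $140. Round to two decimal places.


Find the absolute change:
|140 - 133| = 7
Divide by original and multiply by 100:
7 / 133 x 100 = 5.2631...% ≈ 5.26%

5.26%


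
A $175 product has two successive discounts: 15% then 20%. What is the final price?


First discount:
15% of $175 = $26.25
Price after first discount:
$175 - $26.25 = $148.75
Second discount:
20% of $148.75 = $29.75
Final price:
$148.75 - $29.75 = $119

$119


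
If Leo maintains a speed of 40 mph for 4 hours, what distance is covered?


Use the formula: distance = speed x time
Speed = 40 mph, Time = 4 hours
40 x 4 = 160 miles

160 miles


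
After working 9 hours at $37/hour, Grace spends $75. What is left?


Calculate earnings:
9 x $37 = $333
Subtract spending:
$333 - $75 = $258

$258


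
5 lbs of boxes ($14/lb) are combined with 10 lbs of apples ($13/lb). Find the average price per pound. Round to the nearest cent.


Cost of boxes:
5 x $14 = $70
Cost of apples:
10 x $13 = $130
Total cost: $70 + $130 = $200
Total weight: 15 lbs
Average: $200 / 15 = $13.3333... ≈ $13.33/lb

$13.33/lb


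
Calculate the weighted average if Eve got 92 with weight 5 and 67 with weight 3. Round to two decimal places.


Weighted sum:
5 x 92 + 3 x 67 = 661
Total weight:
5 + 3 = 8
Weighted average:
661 / 8 = 82.625 ≈ 82.63

82.63


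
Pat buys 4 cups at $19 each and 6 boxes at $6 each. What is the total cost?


Cost of cups:
4 x $19 = $76
Cost of boxes:
6 x $6 = $36
Add both:
$76 + $36 = $112

$112


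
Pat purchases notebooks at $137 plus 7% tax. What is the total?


Calculate the tax:
7% of $137 = $9.59
Add tax to price:
$137 + $9.59 = $146.59

$146.59


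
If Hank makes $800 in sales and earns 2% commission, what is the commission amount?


Convert rate to decimal:
2% = 0.02
Multiply by sales:
$800 x 0.02 = $16

$16


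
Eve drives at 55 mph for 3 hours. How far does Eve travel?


Use the formula: distance = speed x time
Speed = 55 mph, Time = 3 hours
55 x 3 = 165 miles

165 miles


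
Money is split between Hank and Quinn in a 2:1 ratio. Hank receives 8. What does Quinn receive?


Find the multiplier:
8 / 2 = 4
Apply to Quinn's share:
1 x 4 = 4

4


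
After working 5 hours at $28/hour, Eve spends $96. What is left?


Calculate earnings:
5 x $28 = $140
Subtract spending:
$140 - $96 = $44

$44


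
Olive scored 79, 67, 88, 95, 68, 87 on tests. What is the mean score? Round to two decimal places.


Add the scores:
79 + 67 + 88 + 95 + 68 + 87 = 484
Divide by the number of tests:
484 / 6 = 80.6666... ≈ 80.67

80.67


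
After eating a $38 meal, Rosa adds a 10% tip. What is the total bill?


Calculate the tip:
10% of $38 = $3.80
Add tip to meal cost:
$38 + $3.80 = $41.80

$41.80


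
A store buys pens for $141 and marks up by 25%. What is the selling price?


Calculate the markup amount:
25% of $141 = $35.25
Add to cost:
$141 + $35.25 = $176.25

$176.25


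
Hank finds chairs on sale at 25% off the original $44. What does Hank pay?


Calculate the discount amount:
25% of $44 = $11
Subtract from original:
$44 - $11 = $33

$33


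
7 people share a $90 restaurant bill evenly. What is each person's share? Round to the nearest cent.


Total bill: $90
Number of people: 7
Each pays: $90 / 7 = $12.8571... ≈ $12.86

$12.86


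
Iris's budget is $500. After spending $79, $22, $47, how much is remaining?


Add up expenses:
$79 + $22 + $47 = $148
Subtract from budget:
$500 - $148 = $352

$352


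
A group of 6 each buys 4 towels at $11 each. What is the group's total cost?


Cost per person:
4 x $11 = $44
Group total:
6 x $44 = $264

$264


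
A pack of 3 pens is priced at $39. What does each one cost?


Total cost: $39
Number of items: 3
Unit price: $39 / 3 = $13

$13


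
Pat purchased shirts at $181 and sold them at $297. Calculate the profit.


Selling price = $297
Cost price = $181
Profit = selling price - cost price:
Profit = $297 - $181 = $116

$116


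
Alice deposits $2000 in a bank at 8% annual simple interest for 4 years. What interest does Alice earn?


Use the formula I = P x R x T / 100
P x R x T = 2000 x 8 x 4 = 64000
I = 64000 / 100 = $640

$640


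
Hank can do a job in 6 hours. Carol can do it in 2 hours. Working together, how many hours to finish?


Hank's rate: 1/6 of the job per hour
Carol's rate: 1/2 of the job per hour
Combined rate: 1/6 + 1/2 = 2/3 per hour
Time = 1 / (2/3) = 3/2 = 1.5 hours

1.5 hours


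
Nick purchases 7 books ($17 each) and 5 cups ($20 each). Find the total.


Cost of books:
7 x $17 = $119
Cost of cups:
5 x $20 = $100
Add both:
$119 + $100 = $219

$219


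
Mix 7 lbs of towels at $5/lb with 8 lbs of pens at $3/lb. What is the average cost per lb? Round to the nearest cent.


Cost of towels:
7 x $5 = $35
Cost of pens:
8 x $3 = $24
Total cost: $35 + $24 = $59
Total weight: 15 lbs
Average: $59 / 15 = $3.9333... ≈ $3.93/lb

$3.93/lb
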